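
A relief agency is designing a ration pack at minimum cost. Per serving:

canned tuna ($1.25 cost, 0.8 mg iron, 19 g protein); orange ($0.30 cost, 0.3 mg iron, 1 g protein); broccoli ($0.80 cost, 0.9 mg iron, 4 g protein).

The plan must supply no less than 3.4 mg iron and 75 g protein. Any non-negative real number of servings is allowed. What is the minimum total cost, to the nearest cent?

$5.11

With two linear requirements the optimum uses one or two foods; enumerate the corners.
canned tuna only: max(3.4/0.8, 75/19) = 4.25 servings → $5.31.
orange only: max(3.4/0.3, 75/1) = 75 servings → $22.50.
broccoli only: max(3.4/0.9, 75/4) = 18.75 servings → $15.00.
canned tuna + orange with both tight: 3.898 servings and 0.9388 servings → $5.15.
canned tuna + broccoli with both tight: 3.878 servings and 0.3309 servings → $5.11.
orange + broccoli with both targets exact would need a negative amount; discard.
The minimum over all feasible corners is $5.11.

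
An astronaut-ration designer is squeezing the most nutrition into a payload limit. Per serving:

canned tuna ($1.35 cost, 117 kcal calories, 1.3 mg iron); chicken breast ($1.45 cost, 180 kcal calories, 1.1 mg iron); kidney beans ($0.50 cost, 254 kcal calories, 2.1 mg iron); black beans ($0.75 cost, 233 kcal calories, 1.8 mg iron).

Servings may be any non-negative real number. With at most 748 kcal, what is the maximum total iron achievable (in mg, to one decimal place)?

Iron per kcal: canned tuna 0.01111, kidney beans 0.008268, black beans 0.007725, chicken breast 0.006111.
With no serving limits, spend the whole calories allowance on canned tuna: 748 kcal / 117 kcal × 1.3 mg = 8.3 mg.

8.3 mg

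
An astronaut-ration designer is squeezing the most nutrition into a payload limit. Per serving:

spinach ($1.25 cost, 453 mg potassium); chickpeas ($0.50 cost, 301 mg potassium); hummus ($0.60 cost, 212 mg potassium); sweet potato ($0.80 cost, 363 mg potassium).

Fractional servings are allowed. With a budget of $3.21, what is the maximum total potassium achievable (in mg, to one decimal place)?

1932.4 mg

Potassium per dollar: chickpeas 602, sweet potato 453.8, spinach 362.4, hummus 353.3.
With no serving limits, spend the whole cost allowance on chickpeas: $3.21 / $0.50 × 301 mg = 1932.4 mg.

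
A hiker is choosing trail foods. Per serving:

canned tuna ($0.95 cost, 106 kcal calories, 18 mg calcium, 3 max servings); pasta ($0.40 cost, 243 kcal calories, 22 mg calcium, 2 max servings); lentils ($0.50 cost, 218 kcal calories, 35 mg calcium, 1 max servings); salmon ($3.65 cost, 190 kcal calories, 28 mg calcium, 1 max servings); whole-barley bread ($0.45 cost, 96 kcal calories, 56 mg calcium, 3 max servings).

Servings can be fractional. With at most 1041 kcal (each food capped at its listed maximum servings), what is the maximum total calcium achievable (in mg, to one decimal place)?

Calcium per kcal: whole-barley bread 0.5833, canned tuna 0.1698, lentils 0.1606, salmon 0.1474, pasta 0.09053.
Take 3 servings of whole-barley bread: uses 288 kcal, +168.0 mg calcium (running total 168.0 mg).
Take 3 servings of canned tuna: uses 318 kcal, +54.0 mg calcium (running total 222.0 mg).
Take 1 serving of lentils: uses 218 kcal, +35.0 mg calcium (running total 257.0 mg).
Take 1 serving of salmon: uses 190 kcal, +28.0 mg calcium (running total 285.0 mg).
Take 0.1111 servings of pasta: uses 27 kcal, +2.4 mg calcium (running total 287.4 mg).
Greedy by best ratio exhausts the calories allowance optimally: 287.4 mg.

287.4 mg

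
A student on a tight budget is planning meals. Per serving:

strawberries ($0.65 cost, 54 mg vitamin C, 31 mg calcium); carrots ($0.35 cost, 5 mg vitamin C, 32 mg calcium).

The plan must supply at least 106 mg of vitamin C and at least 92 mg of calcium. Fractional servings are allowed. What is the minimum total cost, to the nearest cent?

$1.59

Minimising a linear cost over {vitamin C ≥ 106, calcium ≥ 92, servings ≥ 0} — the optimum is at a vertex, using one or two foods.
strawberries only: max(106/54, 92/31) = 2.968 servings → $1.93.
carrots only: max(106/5, 92/32) = 21.2 servings → $7.42.
strawberries + carrots with both tight: 1.864 servings and 1.069 servings → $1.59.
So the least-cost plan costs $1.59.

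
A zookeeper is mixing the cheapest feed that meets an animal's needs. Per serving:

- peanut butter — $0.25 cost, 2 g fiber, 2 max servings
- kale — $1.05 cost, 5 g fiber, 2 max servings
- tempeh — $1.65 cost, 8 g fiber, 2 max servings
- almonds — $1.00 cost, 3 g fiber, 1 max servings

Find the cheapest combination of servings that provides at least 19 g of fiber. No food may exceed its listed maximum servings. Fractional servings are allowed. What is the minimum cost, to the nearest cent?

Cost per g of fiber: peanut butter $0.1250, tempeh $0.2062, kale $0.2100, almonds $0.3333.
Take 2 servings of peanut butter: +4.0 g fiber for $0.50 (total $0.50, still need 15.0 g).
Take 1.875 servings of tempeh: +15.0 g fiber for $3.09 (total $3.59, still need 0.0 g).
Filling from the cheapest source first is optimal under one linear minimum: $3.59.

$3.59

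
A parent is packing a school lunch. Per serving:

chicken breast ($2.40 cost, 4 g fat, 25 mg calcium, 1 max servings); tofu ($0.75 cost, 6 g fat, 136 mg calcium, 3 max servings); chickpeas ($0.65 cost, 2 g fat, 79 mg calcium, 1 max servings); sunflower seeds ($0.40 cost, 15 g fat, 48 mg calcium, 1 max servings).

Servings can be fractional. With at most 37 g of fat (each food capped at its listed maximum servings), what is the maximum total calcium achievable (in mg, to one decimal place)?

Calcium per g fat: chickpeas 39.5, tofu 22.67, chicken breast 6.25, sunflower seeds 3.2.
Take 1 serving of chickpeas: uses 2 g fat, +79.0 mg calcium (running total 79.0 mg).
Take 3 servings of tofu: uses 18 g fat, +408.0 mg calcium (running total 487.0 mg).
Take 1 serving of chicken breast: uses 4 g fat, +25.0 mg calcium (running total 512.0 mg).
Take 0.8667 servings of sunflower seeds: uses 13 g fat, +41.6 mg calcium (running total 553.6 mg).
Filling greedily by calcium-per-g fat is optimal for one linear limit, giving 553.6 mg.

553.6 mg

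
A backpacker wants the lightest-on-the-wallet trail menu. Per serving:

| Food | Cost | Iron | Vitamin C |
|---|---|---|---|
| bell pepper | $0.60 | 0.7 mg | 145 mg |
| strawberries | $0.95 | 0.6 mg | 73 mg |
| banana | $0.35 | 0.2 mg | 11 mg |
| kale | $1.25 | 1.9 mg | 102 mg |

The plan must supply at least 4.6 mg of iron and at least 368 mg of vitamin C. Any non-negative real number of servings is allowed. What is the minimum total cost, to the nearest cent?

At the optimum either one food covers both requirements or two foods hit both targets exactly; no other combination can be cheaper.
bell pepper only: max(4.6/0.7, 368/145) = 6.571 servings → $3.94.
strawberries only: max(4.6/0.6, 368/73) = 7.667 servings → $7.28.
banana only: max(4.6/0.2, 368/11) = 33.45 servings → $11.71.
kale only: max(4.6/1.9, 368/102) = 3.608 servings → $4.51.
bell pepper + strawberries with both targets exact would need a negative amount; discard.
bell pepper + banana with both tight: 1.08 servings and 19.22 servings → $7.38.
bell pepper + kale with both tight: 1.127 servings and 2.006 servings → $3.18.
strawberries + banana with both tight: 2.875 servings and 14.38 servings → $7.76.
strawberries + kale with both tight: 2.968 servings and 1.484 servings → $4.67.
banana + kale with both targets exact would need a negative amount; discard.
Cheapest feasible corner: $3.18.

$3.18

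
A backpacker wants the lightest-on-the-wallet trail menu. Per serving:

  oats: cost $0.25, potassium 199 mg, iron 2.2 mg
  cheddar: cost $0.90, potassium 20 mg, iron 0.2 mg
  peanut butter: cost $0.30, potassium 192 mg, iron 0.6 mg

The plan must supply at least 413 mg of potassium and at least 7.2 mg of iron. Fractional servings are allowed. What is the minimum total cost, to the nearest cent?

$0.82

This is a tiny linear program; its minimum lies at a vertex of the feasible set. List the vertices and price them.
oats only: max(413/199, 7.2/2.2) = 3.273 servings → $0.82.
cheddar only: max(413/20, 7.2/0.2) = 36 servings → $32.40.
peanut butter only: max(413/192, 7.2/0.6) = 12 servings → $3.60.
oats + cheddar with both targets exact would need a negative amount; discard.
oats + peanut butter: the both-tight solution has a negative serving — not a feasible corner.
cheddar + peanut butter: the both-tight solution has a negative serving — not a feasible corner.
Cheapest feasible corner: $0.82.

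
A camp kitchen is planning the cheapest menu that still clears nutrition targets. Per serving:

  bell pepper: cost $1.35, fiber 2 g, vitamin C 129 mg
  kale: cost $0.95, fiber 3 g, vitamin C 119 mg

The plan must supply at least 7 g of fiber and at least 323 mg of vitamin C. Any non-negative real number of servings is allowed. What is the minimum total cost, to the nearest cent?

$2.58

At the optimum either one food covers both requirements or two foods hit both targets exactly; no other combination can be cheaper.
bell pepper only: max(7/2, 323/129) = 3.5 servings → $4.72.
kale only: max(7/3, 323/119) = 2.714 servings → $2.58.
bell pepper + kale with both tight: 0.9128 servings and 1.725 servings → $2.87.
The minimum over all feasible corners is $2.58.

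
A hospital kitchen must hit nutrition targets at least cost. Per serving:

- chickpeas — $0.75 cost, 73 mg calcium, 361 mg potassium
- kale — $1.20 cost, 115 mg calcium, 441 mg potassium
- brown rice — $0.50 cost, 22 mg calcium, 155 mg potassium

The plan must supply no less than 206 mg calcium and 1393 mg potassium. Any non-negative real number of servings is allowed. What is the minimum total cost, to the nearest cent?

$2.89

The cheapest plan sits at a corner of the feasible region — with two constraints it uses at most two foods.
chickpeas only: max(206/73, 1393/361) = 3.859 servings → $2.89.
kale only: max(206/115, 1393/441) = 3.159 servings → $3.79.
brown rice only: max(206/22, 1393/155) = 9.364 servings → $4.68.
chickpeas + kale: intersection lies outside the first quadrant.
chickpeas + brown rice with both tight: 0.3807 servings and 8.101 servings → $4.34.
kale + brown rice with both tight: 0.1581 servings and 8.537 servings → $4.46.
So the least-cost plan costs $2.89.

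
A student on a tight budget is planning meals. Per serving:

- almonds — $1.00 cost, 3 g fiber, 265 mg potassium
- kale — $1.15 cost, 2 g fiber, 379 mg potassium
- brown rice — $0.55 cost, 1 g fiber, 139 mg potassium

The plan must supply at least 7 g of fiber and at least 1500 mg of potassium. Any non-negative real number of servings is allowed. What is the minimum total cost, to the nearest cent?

$4.55

Minimising a linear cost over {fiber ≥ 7, potassium ≥ 1500, servings ≥ 0} — the optimum is at a vertex, using one or two foods.
almonds only: max(7/3, 1500/265) = 5.66 servings → $5.66.
kale only: max(7/2, 1500/379) = 3.958 servings → $4.55.
brown rice only: max(7/1, 1500/139) = 10.79 servings → $5.94.
almonds + kale with both targets exact would need a negative amount; discard.
almonds + brown rice with both targets exact would need a negative amount; discard.
kale + brown rice: the both-tight solution has a negative serving — not a feasible corner.
So the least-cost plan costs $4.55.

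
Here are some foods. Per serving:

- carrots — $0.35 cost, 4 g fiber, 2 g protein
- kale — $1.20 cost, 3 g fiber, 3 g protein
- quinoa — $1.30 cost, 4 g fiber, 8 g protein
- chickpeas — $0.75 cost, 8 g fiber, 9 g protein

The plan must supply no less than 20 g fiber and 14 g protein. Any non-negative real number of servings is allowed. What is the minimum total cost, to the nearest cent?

Compare the cost at each extreme point of the feasible region.
carrots only: max(20/4, 14/2) = 7 servings → $2.45.
kale only: max(20/3, 14/3) = 6.667 servings → $8.00.
quinoa only: max(20/4, 14/8) = 5 servings → $6.50.
chickpeas only: max(20/8, 14/9) = 2.5 servings → $1.88.
carrots + kale with both tight: 3 servings and 2.667 servings → $4.25.
carrots + quinoa with both tight: 4.333 servings and 0.6667 servings → $2.38.
carrots + chickpeas with both tight: 3.4 servings and 0.8 servings → $1.79.
kale + quinoa: the both-tight solution has a negative serving — not a feasible corner.
kale + chickpeas: intersection lies outside the first quadrant.
quinoa + chickpeas: the both-tight solution has a negative serving — not a feasible corner.
Cheapest feasible corner: $1.79.

$1.79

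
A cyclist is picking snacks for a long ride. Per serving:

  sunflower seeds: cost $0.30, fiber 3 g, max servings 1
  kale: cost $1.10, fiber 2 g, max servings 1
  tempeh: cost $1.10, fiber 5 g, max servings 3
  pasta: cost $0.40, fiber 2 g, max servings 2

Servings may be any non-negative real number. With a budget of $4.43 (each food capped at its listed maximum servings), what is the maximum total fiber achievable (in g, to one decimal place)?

Fiber per dollar: sunflower seeds 10, pasta 5, tempeh 4.545, kale 1.818.
Take 1 serving of sunflower seeds: spends $0.30, +3.0 g fiber (running total 3.0 g).
Take 2 servings of pasta: spends $0.80, +4.0 g fiber (running total 7.0 g).
Take 3 servings of tempeh: spends $3.30, +15.0 g fiber (running total 22.0 g).
Take 0.02727 servings of kale: spends $0.03, +0.1 g fiber (running total 22.1 g).
Filling greedily by fiber-per-dollar is optimal for one linear limit, giving 22.1 g.

22.1 g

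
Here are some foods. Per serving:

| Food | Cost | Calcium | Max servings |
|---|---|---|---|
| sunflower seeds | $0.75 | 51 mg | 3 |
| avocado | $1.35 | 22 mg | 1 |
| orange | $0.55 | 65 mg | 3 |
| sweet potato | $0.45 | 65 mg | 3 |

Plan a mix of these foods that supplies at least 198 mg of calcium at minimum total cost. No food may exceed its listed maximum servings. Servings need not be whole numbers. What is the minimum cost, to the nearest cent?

$1.38

Cost per mg of calcium: sweet potato $0.0069, orange $0.0085, sunflower seeds $0.0147, avocado $0.0614.
Take 3 servings of sweet potato: +195.0 mg calcium for $1.35 (total $1.35, still need 3.0 mg).
Take 0.04615 servings of orange: +3.0 mg calcium for $0.03 (total $1.38, still need 0.0 mg).
Filling from the cheapest source first is optimal under one linear minimum: $1.38.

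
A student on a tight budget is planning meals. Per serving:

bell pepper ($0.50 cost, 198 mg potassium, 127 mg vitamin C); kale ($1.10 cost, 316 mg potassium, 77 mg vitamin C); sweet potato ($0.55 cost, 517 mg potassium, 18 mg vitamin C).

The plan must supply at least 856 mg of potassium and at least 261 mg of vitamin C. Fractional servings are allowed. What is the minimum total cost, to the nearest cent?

$1.47

An LP optimum is at a vertex; with two nutrient constraints at most two foods are used. Check each candidate.
bell pepper only: max(856/198, 261/127) = 4.323 servings → $2.16.
kale only: max(856/316, 261/77) = 3.39 servings → $3.73.
sweet potato only: max(856/517, 261/18) = 14.5 servings → $7.97.
bell pepper + kale with both tight: 0.6656 servings and 2.292 servings → $2.85.
bell pepper + sweet potato with both tight: 1.925 servings and 0.9185 servings → $1.47.
kale + sweet potato with both targets exact would need a negative amount; discard.
Cheapest feasible corner: $1.47.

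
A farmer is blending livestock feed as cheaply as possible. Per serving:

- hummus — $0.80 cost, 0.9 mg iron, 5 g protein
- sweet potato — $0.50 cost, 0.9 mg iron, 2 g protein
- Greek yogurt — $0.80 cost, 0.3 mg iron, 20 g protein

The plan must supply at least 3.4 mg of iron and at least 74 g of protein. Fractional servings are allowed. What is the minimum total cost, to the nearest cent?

With two linear requirements the optimum uses one or two foods; enumerate the corners.
hummus only: max(3.4/0.9, 74/5) = 14.8 servings → $11.84.
sweet potato only: max(3.4/0.9, 74/2) = 37 servings → $18.50.
Greek yogurt only: max(3.4/0.3, 74/20) = 11.33 servings → $9.07.
hummus + sweet potato: the both-tight solution has a negative serving — not a feasible corner.
hummus + Greek yogurt with both tight: 2.776 servings and 3.006 servings → $4.63.
sweet potato + Greek yogurt with both tight: 2.632 servings and 3.437 servings → $4.07.
So the least-cost plan costs $4.07.

$4.07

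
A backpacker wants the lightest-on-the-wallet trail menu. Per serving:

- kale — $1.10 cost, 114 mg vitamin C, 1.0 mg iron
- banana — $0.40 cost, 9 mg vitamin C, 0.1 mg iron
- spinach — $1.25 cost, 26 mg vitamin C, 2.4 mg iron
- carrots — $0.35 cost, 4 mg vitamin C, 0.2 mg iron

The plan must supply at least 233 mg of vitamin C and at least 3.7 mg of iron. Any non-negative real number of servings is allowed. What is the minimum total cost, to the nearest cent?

kale only: max(233/114, 3.7/1.0) = 3.7 servings → $4.07.
banana only: max(233/9, 3.7/0.1) = 37 servings → $14.80.
spinach only: max(233/26, 3.7/2.4) = 8.962 servings → $11.20.
carrots only: max(233/4, 3.7/0.2) = 58.25 servings → $20.39.
kale + banana: the both-tight solution has a negative serving — not a feasible corner.
kale + spinach with both tight: 1.87 servings and 0.7625 servings → $3.01.
kale + carrots with both tight: 1.691 servings and 10.04 servings → $5.38.
banana + spinach with both tight: 24.37 servings and 0.5263 servings → $10.41.
banana + carrots with both tight: 22.71 servings and 7.143 servings → $11.59.
spinach + carrots: the both-tight solution has a negative serving — not a feasible corner.
Cheapest feasible corner: $3.01.

$3.01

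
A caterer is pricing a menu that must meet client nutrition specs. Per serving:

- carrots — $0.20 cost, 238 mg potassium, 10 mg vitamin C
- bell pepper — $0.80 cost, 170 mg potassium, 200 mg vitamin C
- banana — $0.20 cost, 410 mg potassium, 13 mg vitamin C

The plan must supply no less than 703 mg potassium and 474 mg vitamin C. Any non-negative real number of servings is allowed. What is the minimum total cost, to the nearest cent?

carrots only: max(703/238, 474/10) = 47.4 servings → $9.48.
bell pepper only: max(703/170, 474/200) = 4.135 servings → $3.31.
banana only: max(703/410, 474/13) = 36.46 servings → $7.29.
carrots + bell pepper with both tight: 1.308 servings and 2.305 servings → $2.11.
carrots + banana with both targets exact would need a negative amount; discard.
bell pepper + banana with both tight: 2.321 servings and 0.7522 servings → $2.01.
Cheapest feasible corner: $2.01.

$2.01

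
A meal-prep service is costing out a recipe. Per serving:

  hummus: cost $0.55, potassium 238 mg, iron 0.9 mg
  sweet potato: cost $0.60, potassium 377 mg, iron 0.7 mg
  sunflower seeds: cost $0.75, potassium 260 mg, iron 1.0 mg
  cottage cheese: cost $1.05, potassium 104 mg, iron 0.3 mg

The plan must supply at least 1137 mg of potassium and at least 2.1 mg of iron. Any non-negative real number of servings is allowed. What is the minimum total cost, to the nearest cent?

hummus only: max(1137/238, 2.1/0.9) = 4.777 servings → $2.63.
sweet potato only: max(1137/377, 2.1/0.7) = 3.016 servings → $1.81.
sunflower seeds only: max(1137/260, 2.1/1.0) = 4.373 servings → $3.28.
cottage cheese only: max(1137/104, 2.1/0.3) = 10.93 servings → $11.48.
hummus + sweet potato: the both-tight solution has a negative serving — not a feasible corner.
hummus + sunflower seeds: intersection lies outside the first quadrant.
hummus + cottage cheese: the both-tight solution has a negative serving — not a feasible corner.
sweet potato + sunflower seeds: the both-tight solution has a negative serving — not a feasible corner.
sweet potato + cottage cheese with both targets exact would need a negative amount; discard.
sunflower seeds + cottage cheese with both targets exact would need a negative amount; discard.
The minimum over all feasible corners is $1.81.

$1.81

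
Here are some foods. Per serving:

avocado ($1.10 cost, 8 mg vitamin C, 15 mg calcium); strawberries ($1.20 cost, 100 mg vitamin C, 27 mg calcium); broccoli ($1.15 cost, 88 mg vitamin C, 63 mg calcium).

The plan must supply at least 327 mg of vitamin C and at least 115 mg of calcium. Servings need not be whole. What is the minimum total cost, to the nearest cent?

A basic optimal solution has at most two foods positive. Try each food alone and each pair with both targets met exactly.
avocado only: max(327/8, 115/15) = 40.88 servings → $44.96.
strawberries only: max(327/100, 115/27) = 4.259 servings → $5.11.
broccoli only: max(327/88, 115/63) = 3.716 servings → $4.27.
avocado + strawberries with both tight: 2.08 servings and 3.104 servings → $6.01.
avocado + broccoli with both targets exact would need a negative amount; discard.
strawberries + broccoli with both tight: 2.671 servings and 0.6807 servings → $3.99.
Cheapest feasible corner: $3.99.

$3.99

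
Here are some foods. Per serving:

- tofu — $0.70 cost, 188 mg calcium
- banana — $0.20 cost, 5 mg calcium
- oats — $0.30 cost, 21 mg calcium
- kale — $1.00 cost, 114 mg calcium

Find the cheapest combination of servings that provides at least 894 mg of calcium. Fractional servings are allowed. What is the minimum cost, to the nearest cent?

Cost per mg of calcium: tofu $0.0037, kale $0.0088, oats $0.0143, banana $0.0400.
With no serving limits, use only tofu: 894 mg / 188 mg = 4.755 servings × $0.70 = $3.33.

$3.33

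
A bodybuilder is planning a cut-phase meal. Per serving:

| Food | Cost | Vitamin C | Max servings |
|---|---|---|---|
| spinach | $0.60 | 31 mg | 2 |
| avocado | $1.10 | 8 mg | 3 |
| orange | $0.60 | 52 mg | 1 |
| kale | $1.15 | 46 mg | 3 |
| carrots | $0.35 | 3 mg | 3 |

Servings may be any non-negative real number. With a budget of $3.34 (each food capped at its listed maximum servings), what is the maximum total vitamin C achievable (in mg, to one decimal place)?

175.6 mg

Vitamin C per dollar: orange 86.67, spinach 51.67, kale 40, carrots 8.571, avocado 7.273.
Take 1 serving of orange: spends $0.60, +52.0 mg vitamin C (running total 52.0 mg).
Take 2 servings of spinach: spends $1.20, +62.0 mg vitamin C (running total 114.0 mg).
Take 1.339 servings of kale: spends $1.54, +61.6 mg vitamin C (running total 175.6 mg).
Filling greedily by vitamin C-per-dollar is optimal for one linear limit, giving 175.6 mg.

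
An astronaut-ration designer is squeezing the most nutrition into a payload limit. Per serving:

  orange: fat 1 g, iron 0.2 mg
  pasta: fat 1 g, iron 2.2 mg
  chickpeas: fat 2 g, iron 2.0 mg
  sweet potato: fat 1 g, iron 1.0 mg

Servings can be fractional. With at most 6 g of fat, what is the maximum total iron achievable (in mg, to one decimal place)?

13.2 mg

Iron per g fat: pasta 2.2, chickpeas 1, sweet potato 1, orange 0.2.
With no serving limits, spend the whole fat allowance on pasta: 6 g / 1 g × 2.2 mg = 13.2 mg.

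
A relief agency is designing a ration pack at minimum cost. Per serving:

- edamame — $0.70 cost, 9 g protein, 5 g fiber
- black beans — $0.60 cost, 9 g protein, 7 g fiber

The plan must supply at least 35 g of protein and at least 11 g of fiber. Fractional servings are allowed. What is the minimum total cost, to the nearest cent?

$2.33

For a min-cost LP with two ≥-constraints, a basic feasible solution has at most two positive variables.
edamame only: max(35/9, 11/5) = 3.889 servings → $2.72.
black beans only: max(35/9, 11/7) = 3.889 servings → $2.33.
edamame + black beans: the both-tight solution has a negative serving — not a feasible corner.
So the least-cost plan costs $2.33.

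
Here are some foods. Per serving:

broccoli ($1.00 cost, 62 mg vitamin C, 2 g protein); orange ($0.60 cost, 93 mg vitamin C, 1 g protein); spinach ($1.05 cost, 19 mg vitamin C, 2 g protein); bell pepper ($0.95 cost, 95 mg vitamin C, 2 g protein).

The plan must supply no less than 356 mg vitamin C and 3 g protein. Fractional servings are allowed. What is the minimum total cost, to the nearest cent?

The cheapest plan sits at a corner of the feasible region — with two constraints it uses at most two foods.
broccoli only: max(356/62, 3/2) = 5.742 servings → $5.74.
orange only: max(356/93, 3/1) = 3.828 servings → $2.30.
spinach only: max(356/19, 3/2) = 18.74 servings → $19.67.
bell pepper only: max(356/95, 3/2) = 3.747 servings → $3.56.
broccoli + orange with both targets exact would need a negative amount; discard.
broccoli + spinach: intersection lies outside the first quadrant.
broccoli + bell pepper: the both-tight solution has a negative serving — not a feasible corner.
orange + spinach: the both-tight solution has a negative serving — not a feasible corner.
orange + bell pepper: intersection lies outside the first quadrant.
spinach + bell pepper: the both-tight solution has a negative serving — not a feasible corner.
Cheapest feasible corner: $2.30.

$2.30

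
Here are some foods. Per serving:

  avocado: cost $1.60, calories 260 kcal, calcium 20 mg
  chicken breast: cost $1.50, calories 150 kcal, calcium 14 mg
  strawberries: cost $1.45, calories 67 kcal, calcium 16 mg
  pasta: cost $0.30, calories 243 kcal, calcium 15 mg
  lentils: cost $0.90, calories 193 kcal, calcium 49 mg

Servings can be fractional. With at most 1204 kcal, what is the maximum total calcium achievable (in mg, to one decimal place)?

Calcium per kcal: lentils 0.2539, strawberries 0.2388, chicken breast 0.09333, avocado 0.07692, pasta 0.06173.
With no serving limits, spend the whole calories allowance on lentils: 1204 kcal / 193 kcal × 49 mg = 305.7 mg.

305.7 mg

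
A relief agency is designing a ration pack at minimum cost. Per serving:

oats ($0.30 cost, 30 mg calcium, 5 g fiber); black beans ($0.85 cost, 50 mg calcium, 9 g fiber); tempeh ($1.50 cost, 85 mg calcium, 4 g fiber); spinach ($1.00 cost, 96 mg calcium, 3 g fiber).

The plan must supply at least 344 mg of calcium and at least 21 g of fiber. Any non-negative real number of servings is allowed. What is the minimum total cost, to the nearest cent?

$3.44

Check every corner: each single food scaled to meet both minima, and each pair solved so both constraints bind.
oats only: max(344/30, 21/5) = 11.47 servings → $3.44.
black beans only: max(344/50, 21/9) = 6.88 servings → $5.85.
tempeh only: max(344/85, 21/4) = 5.25 servings → $7.88.
spinach only: max(344/96, 21/3) = 7 servings → $7.00.
oats + black beans: intersection lies outside the first quadrant.
oats + tempeh with both tight: 1.341 servings and 3.574 servings → $5.76.
oats + spinach with both tight: 2.523 servings and 2.795 servings → $3.55.
black beans + tempeh with both tight: 0.7239 servings and 3.621 servings → $6.05.
black beans + spinach with both tight: 1.378 servings and 2.866 servings → $4.04.
tempeh + spinach with both targets exact would need a negative amount; discard.
So the least-cost plan costs $3.44.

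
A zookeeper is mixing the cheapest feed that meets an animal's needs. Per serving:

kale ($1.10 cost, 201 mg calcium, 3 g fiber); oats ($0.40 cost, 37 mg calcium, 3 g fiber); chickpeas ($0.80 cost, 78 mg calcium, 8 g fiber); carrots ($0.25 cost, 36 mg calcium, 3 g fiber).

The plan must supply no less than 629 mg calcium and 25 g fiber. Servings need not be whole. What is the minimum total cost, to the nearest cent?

$3.78

Check every corner: each single food scaled to meet both minima, and each pair solved so both constraints bind.
kale only: max(629/201, 25/3) = 8.333 servings → $9.17.
oats only: max(629/37, 25/3) = 17 servings → $6.80.
chickpeas only: max(629/78, 25/8) = 8.064 servings → $6.45.
carrots only: max(629/36, 25/3) = 17.47 servings → $4.37.
kale + oats with both tight: 1.955 servings and 6.378 servings → $4.70.
kale + chickpeas with both tight: 2.243 servings and 2.284 servings → $4.29.
kale + carrots with both tight: 1.994 servings and 6.339 servings → $3.78.
oats + chickpeas with both targets exact would need a negative amount; discard.
oats + carrots: intersection lies outside the first quadrant.
chickpeas + carrots: the both-tight solution has a negative serving — not a feasible corner.
The minimum over all feasible corners is $3.78.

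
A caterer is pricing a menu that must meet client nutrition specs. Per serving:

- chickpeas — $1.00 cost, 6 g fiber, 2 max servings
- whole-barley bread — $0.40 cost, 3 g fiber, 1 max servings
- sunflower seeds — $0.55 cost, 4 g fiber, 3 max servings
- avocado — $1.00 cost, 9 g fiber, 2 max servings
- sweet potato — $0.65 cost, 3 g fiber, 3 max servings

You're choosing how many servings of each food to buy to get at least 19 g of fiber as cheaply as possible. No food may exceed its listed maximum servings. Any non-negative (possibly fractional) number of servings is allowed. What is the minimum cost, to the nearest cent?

Cost per g of fiber: avocado $0.1111, whole-barley bread $0.1333, sunflower seeds $0.1375, chickpeas $0.1667, sweet potato $0.2167.
Take 2 servings of avocado: +18.0 g fiber for $2.00 (total $2.00, still need 1.0 g).
Take 0.3333 servings of whole-barley bread: +1.0 g fiber for $0.13 (total $2.13, still need 0.0 g).
Greedy by cheapest-per-g is optimal for a single linear constraint, so the minimum cost is $2.13.

$2.13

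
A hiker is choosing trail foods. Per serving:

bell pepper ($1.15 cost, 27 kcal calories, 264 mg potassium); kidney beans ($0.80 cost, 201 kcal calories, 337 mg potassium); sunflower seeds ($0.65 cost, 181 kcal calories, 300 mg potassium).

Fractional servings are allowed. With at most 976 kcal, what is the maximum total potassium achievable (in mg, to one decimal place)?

Potassium per kcal: bell pepper 9.778, kidney beans 1.677, sunflower seeds 1.657.
With no serving limits, spend the whole calories allowance on bell pepper: 976 kcal / 27 kcal × 264 mg = 9543.1 mg.

9543.1 mg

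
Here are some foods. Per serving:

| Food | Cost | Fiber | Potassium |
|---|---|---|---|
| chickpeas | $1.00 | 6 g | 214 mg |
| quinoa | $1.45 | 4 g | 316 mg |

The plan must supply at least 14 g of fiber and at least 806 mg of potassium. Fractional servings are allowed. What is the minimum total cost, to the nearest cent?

chickpeas only: max(14/6, 806/214) = 3.766 servings → $3.77.
quinoa only: max(14/4, 806/316) = 3.5 servings → $5.08.
chickpeas + quinoa with both tight: 1.154 servings and 1.769 servings → $3.72.
So the least-cost plan costs $3.72.

$3.72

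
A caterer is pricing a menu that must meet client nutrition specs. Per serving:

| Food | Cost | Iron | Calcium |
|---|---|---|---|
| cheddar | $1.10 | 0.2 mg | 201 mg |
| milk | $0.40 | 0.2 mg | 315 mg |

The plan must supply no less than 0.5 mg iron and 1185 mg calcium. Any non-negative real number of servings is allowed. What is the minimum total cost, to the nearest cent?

The cheapest plan sits at a corner of the feasible region — with two constraints it uses at most two foods.
cheddar only: max(0.5/0.2, 1185/201) = 5.896 servings → $6.49.
milk only: max(0.5/0.2, 1185/315) = 3.762 servings → $1.50.
cheddar + milk: the both-tight solution has a negative serving — not a feasible corner.
So the least-cost plan costs $1.50.

$1.50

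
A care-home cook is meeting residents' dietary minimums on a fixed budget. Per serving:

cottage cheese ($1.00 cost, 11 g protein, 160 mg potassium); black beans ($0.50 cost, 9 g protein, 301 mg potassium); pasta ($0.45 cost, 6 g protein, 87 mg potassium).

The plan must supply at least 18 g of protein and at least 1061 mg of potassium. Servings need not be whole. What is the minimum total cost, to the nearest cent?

$1.76

cottage cheese only: max(18/11, 1061/160) = 6.631 servings → $6.63.
black beans only: max(18/9, 1061/301) = 3.525 servings → $1.76.
pasta only: max(18/6, 1061/87) = 12.2 servings → $5.49.
cottage cheese + black beans with both targets exact would need a negative amount; discard.
cottage cheese + pasta: the both-tight solution has a negative serving — not a feasible corner.
black beans + pasta: intersection lies outside the first quadrant.
The minimum over all feasible corners is $1.76.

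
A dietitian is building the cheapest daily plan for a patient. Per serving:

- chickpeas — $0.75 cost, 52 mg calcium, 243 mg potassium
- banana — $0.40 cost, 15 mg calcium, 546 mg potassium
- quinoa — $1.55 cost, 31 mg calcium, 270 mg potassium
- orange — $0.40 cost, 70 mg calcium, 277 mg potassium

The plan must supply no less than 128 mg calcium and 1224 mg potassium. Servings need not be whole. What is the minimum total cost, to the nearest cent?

$1.19

Two binding constraints pin down two serving amounts, so the optimal mix uses at most two foods. The candidates are each food alone (scaled to the tighter of calcium/potassium) and each pair with both constraints tight.
chickpeas only: max(128/52, 1224/243) = 5.037 servings → $3.78.
banana only: max(128/15, 1224/546) = 8.533 servings → $3.41.
quinoa only: max(128/31, 1224/270) = 4.533 servings → $7.03.
orange only: max(128/70, 1224/277) = 4.419 servings → $1.77.
chickpeas + banana with both tight: 2.082 servings and 1.315 servings → $2.09.
chickpeas + quinoa: intersection lies outside the first quadrant.
chickpeas + orange: intersection lies outside the first quadrant.
banana + quinoa with both tight: 0.2628 servings and 4.002 servings → $6.31.
banana + orange with both tight: 1.474 servings and 1.513 servings → $1.19.
quinoa + orange with both targets exact would need a negative amount; discard.
The minimum over all feasible corners is $1.19.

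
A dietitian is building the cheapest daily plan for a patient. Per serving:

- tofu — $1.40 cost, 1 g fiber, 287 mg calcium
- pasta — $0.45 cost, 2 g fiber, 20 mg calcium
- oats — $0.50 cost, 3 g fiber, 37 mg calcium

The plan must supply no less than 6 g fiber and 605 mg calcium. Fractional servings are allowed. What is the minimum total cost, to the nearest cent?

An LP optimum is at a vertex; with two nutrient constraints at most two foods are used. Check each candidate.
tofu only: max(6/1, 605/287) = 6 servings → $8.40.
pasta only: max(6/2, 605/20) = 30.25 servings → $13.61.
oats only: max(6/3, 605/37) = 16.35 servings → $8.18.
tofu + pasta with both tight: 1.968 servings and 2.016 servings → $3.66.
tofu + oats with both tight: 1.933 servings and 1.356 servings → $3.38.
pasta + oats with both targets exact would need a negative amount; discard.
So the least-cost plan costs $3.38.

$3.38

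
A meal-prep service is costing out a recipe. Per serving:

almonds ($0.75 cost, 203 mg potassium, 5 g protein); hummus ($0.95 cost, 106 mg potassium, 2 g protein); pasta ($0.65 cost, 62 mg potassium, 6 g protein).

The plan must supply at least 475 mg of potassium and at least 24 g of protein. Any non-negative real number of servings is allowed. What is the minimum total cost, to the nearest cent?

Check every corner: each single food scaled to meet both minima, and each pair solved so both constraints bind.
almonds only: max(475/203, 24/5) = 4.8 servings → $3.60.
hummus only: max(475/106, 24/2) = 12 servings → $11.40.
pasta only: max(475/62, 24/6) = 7.661 servings → $4.98.
almonds + hummus: the both-tight solution has a negative serving — not a feasible corner.
almonds + pasta with both tight: 1.5 servings and 2.75 servings → $2.91.
hummus + pasta with both tight: 2.66 servings and 3.113 servings → $4.55.
So the least-cost plan costs $2.91.

$2.91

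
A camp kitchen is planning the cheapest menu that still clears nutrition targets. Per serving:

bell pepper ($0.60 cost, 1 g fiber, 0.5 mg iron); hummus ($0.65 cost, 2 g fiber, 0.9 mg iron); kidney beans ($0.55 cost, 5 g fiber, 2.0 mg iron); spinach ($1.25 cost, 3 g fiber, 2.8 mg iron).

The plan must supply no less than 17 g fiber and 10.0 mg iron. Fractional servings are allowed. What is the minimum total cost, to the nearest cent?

Minimising a linear cost over {fiber ≥ 17, iron ≥ 10.0, servings ≥ 0} — the optimum is at a vertex, using one or two foods.
bell pepper only: max(17/1, 10.0/0.5) = 20 servings → $12.00.
hummus only: max(17/2, 10.0/0.9) = 11.11 servings → $7.22.
kidney beans only: max(17/5, 10.0/2.0) = 5 servings → $2.75.
spinach only: max(17/3, 10.0/2.8) = 5.667 servings → $7.08.
bell pepper + hummus: the both-tight solution has a negative serving — not a feasible corner.
bell pepper + kidney beans: the both-tight solution has a negative serving — not a feasible corner.
bell pepper + spinach with both tight: 13.54 servings and 1.154 servings → $9.57.
hummus + kidney beans: intersection lies outside the first quadrant.
hummus + spinach with both tight: 6.069 servings and 1.621 servings → $5.97.
kidney beans + spinach with both tight: 2.2 servings and 2 servings → $3.71.
Cheapest feasible corner: $2.75.

$2.75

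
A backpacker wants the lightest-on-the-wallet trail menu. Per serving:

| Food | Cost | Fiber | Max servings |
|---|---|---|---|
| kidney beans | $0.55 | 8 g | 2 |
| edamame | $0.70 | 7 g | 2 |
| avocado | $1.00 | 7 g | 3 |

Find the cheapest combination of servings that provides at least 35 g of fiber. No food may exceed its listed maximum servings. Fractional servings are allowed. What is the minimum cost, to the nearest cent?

Cost per g of fiber: kidney beans $0.0688, edamame $0.1000, avocado $0.1429.
Take 2 servings of kidney beans: +16.0 g fiber for $1.10 (total $1.10, still need 19.0 g).
Take 2 servings of edamame: +14.0 g fiber for $1.40 (total $2.50, still need 5.0 g).
Take 0.7143 servings of avocado: +5.0 g fiber for $0.71 (total $3.21, still need 0.0 g).
Greedy by cheapest-per-g is optimal for a single linear constraint, so the minimum cost is $3.21.

$3.21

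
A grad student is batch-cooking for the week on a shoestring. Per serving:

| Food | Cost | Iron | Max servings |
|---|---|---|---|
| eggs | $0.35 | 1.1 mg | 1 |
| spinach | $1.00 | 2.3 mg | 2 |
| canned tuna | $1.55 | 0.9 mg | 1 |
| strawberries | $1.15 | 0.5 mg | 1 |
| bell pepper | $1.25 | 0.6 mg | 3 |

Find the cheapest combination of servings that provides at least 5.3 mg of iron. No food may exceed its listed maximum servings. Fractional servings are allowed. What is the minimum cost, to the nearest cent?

$2.18

Cost per mg of iron: eggs $0.3182, spinach $0.4348, canned tuna $1.7222, bell pepper $2.0833, strawberries $2.3000.
Take 1 serving of eggs: +1.1 mg iron for $0.35 (total $0.35, still need 4.2 mg).
Take 1.826 servings of spinach: +4.2 mg iron for $1.83 (total $2.18, still need 0.0 mg).
Greedy by cheapest-per-mg is optimal for a single linear constraint, so the minimum cost is $2.18.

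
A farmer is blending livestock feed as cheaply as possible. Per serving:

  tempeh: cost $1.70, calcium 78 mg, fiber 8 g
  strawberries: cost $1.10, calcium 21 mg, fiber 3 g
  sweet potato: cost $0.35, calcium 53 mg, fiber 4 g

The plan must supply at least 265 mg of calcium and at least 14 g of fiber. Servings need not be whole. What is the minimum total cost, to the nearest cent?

Two binding constraints pin down two serving amounts, so the optimal mix uses at most two foods. The candidates are each food alone (scaled to the tighter of calcium/fiber) and each pair with both constraints tight.
tempeh only: max(265/78, 14/8) = 3.397 servings → $5.78.
strawberries only: max(265/21, 14/3) = 12.62 servings → $13.88.
sweet potato only: max(265/53, 14/4) = 5 servings → $1.75.
tempeh + strawberries: intersection lies outside the first quadrant.
tempeh + sweet potato with both targets exact would need a negative amount; discard.
strawberries + sweet potato with both targets exact would need a negative amount; discard.
The minimum over all feasible corners is $1.75.

$1.75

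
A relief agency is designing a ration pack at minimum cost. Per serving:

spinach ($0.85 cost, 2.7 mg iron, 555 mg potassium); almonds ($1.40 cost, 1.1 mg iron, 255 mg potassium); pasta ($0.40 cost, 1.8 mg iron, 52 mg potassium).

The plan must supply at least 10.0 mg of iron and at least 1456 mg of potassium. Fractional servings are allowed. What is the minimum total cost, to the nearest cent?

spinach only: max(10.0/2.7, 1456/555) = 3.704 servings → $3.15.
almonds only: max(10.0/1.1, 1456/255) = 9.091 servings → $12.73.
pasta only: max(10.0/1.8, 1456/52) = 28 servings → $11.20.
spinach + almonds: intersection lies outside the first quadrant.
spinach + pasta with both tight: 2.447 servings and 1.885 servings → $2.83.
almonds + pasta with both tight: 5.228 servings and 2.36 servings → $8.26.
The minimum over all feasible corners is $2.83.

$2.83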